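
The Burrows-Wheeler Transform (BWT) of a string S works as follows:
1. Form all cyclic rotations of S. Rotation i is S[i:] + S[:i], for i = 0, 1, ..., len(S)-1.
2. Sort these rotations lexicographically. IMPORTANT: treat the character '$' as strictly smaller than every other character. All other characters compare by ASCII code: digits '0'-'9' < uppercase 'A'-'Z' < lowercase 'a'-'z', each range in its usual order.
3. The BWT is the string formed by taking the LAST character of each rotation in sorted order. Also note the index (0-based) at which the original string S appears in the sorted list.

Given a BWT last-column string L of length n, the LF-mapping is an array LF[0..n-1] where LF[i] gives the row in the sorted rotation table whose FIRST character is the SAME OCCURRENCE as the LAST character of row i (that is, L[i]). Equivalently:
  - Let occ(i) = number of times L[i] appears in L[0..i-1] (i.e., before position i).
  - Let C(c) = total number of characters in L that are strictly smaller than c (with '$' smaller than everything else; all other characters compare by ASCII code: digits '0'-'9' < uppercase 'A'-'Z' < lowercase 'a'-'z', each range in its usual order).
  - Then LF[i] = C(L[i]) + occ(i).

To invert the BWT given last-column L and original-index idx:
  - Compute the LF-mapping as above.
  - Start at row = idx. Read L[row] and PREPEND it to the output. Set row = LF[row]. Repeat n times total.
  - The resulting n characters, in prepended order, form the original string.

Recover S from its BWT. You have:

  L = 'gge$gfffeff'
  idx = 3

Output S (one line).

Answer: fffgffgeeg$

Derivation:
LF mapping: 8 9 1 0 10 3 4 5 2 6 7
Walk LF starting at row 3, prepending L[row]:
  step 1: row=3, L[3]='$', prepend. Next row=LF[3]=0
  step 2: row=0, L[0]='g', prepend. Next row=LF[0]=8
  step 3: row=8, L[8]='e', prepend. Next row=LF[8]=2
  step 4: row=2, L[2]='e', prepend. Next row=LF[2]=1
  step 5: row=1, L[1]='g', prepend. Next row=LF[1]=9
  step 6: row=9, L[9]='f', prepend. Next row=LF[9]=6
  step 7: row=6, L[6]='f', prepend. Next row=LF[6]=4
  step 8: row=4, L[4]='g', prepend. Next row=LF[4]=10
  step 9: row=10, L[10]='f', prepend. Next row=LF[10]=7
  step 10: row=7, L[7]='f', prepend. Next row=LF[7]=5
  step 11: row=5, L[5]='f', prepend. Next row=LF[5]=3
Reversed output: fffgffgeeg$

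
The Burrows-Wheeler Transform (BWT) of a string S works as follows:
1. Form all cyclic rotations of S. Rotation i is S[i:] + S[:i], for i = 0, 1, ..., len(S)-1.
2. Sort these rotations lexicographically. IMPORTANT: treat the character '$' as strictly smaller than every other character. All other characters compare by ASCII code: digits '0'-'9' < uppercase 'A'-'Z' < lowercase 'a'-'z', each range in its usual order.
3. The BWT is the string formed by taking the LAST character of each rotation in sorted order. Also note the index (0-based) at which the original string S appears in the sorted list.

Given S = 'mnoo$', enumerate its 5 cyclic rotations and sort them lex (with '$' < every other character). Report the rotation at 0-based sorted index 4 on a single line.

All 5 rotations (rotation i = S[i:]+S[:i]):
  rot[0] = mnoo$
  rot[1] = noo$m
  rot[2] = oo$mn
  rot[3] = o$mno
  rot[4] = $mnoo
Sorted (with $ < everything):
  sorted[0] = $mnoo
  sorted[1] = mnoo$
  sorted[2] = noo$m
  sorted[3] = o$mno
  sorted[4] = oo$mn
sorted[4] = oo$mn

Answer: oo$mn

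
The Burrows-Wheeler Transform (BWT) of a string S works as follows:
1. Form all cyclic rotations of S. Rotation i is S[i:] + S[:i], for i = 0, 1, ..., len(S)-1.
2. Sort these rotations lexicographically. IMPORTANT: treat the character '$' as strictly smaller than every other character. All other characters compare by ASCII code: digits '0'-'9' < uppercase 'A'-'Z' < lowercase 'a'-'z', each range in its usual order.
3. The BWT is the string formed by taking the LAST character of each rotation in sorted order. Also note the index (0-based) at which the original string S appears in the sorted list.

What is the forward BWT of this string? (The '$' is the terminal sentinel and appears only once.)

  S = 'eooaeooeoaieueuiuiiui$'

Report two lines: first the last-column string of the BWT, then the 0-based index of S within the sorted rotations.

All 22 rotations (rotation i = S[i:]+S[:i]):
  rot[0] = eooaeooeoaieueuiuiiui$
  rot[1] = ooaeooeoaieueuiuiiui$e
  rot[2] = oaeooeoaieueuiuiiui$eo
  rot[3] = aeooeoaieueuiuiiui$eoo
  rot[4] = eooeoaieueuiuiiui$eooa
  rot[5] = ooeoaieueuiuiiui$eooae
  rot[6] = oeoaieueuiuiiui$eooaeo
  rot[7] = eoaieueuiuiiui$eooaeoo
  rot[8] = oaieueuiuiiui$eooaeooe
  rot[9] = aieueuiuiiui$eooaeooeo
  rot[10] = ieueuiuiiui$eooaeooeoa
  rot[11] = eueuiuiiui$eooaeooeoai
  rot[12] = ueuiuiiui$eooaeooeoaie
  rot[13] = euiuiiui$eooaeooeoaieu
  rot[14] = uiuiiui$eooaeooeoaieue
  rot[15] = iuiiui$eooaeooeoaieueu
  rot[16] = uiiui$eooaeooeoaieueui
  rot[17] = iiui$eooaeooeoaieueuiu
  rot[18] = iui$eooaeooeoaieueuiui
  rot[19] = ui$eooaeooeoaieueuiuii
  rot[20] = i$eooaeooeoaieueuiuiiu
  rot[21] = $eooaeooeoaieueuiuiiui
Sorted (with $ < everything):
  sorted[0] = $eooaeooeoaieueuiuiiui  (last char: 'i')
  sorted[1] = aeooeoaieueuiuiiui$eoo  (last char: 'o')
  sorted[2] = aieueuiuiiui$eooaeooeo  (last char: 'o')
  sorted[3] = eoaieueuiuiiui$eooaeoo  (last char: 'o')
  sorted[4] = eooaeooeoaieueuiuiiui$  (last char: '$')
  sorted[5] = eooeoaieueuiuiiui$eooa  (last char: 'a')
  sorted[6] = eueuiuiiui$eooaeooeoai  (last char: 'i')
  sorted[7] = euiuiiui$eooaeooeoaieu  (last char: 'u')
  sorted[8] = i$eooaeooeoaieueuiuiiu  (last char: 'u')
  sorted[9] = ieueuiuiiui$eooaeooeoa  (last char: 'a')
  sorted[10] = iiui$eooaeooeoaieueuiu  (last char: 'u')
  sorted[11] = iui$eooaeooeoaieueuiui  (last char: 'i')
  sorted[12] = iuiiui$eooaeooeoaieueu  (last char: 'u')
  sorted[13] = oaeooeoaieueuiuiiui$eo  (last char: 'o')
  sorted[14] = oaieueuiuiiui$eooaeooe  (last char: 'e')
  sorted[15] = oeoaieueuiuiiui$eooaeo  (last char: 'o')
  sorted[16] = ooaeooeoaieueuiuiiui$e  (last char: 'e')
  sorted[17] = ooeoaieueuiuiiui$eooae  (last char: 'e')
  sorted[18] = ueuiuiiui$eooaeooeoaie  (last char: 'e')
  sorted[19] = ui$eooaeooeoaieueuiuii  (last char: 'i')
  sorted[20] = uiiui$eooaeooeoaieueui  (last char: 'i')
  sorted[21] = uiuiiui$eooaeooeoaieue  (last char: 'e')
Last column: iooo$aiuuauiuoeoeeeiie
Original string S is at sorted index 4

Answer: iooo$aiuuauiuoeoeeeiie
4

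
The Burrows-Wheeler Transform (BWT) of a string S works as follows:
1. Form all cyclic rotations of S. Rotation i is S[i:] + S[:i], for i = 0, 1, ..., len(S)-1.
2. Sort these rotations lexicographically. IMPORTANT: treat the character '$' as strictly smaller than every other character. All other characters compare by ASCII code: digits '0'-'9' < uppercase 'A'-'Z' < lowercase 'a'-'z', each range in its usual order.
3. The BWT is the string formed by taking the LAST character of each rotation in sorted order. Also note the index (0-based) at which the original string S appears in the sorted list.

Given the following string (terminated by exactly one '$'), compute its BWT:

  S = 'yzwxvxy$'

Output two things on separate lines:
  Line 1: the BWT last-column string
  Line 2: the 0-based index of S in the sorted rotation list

All 8 rotations (rotation i = S[i:]+S[:i]):
  rot[0] = yzwxvxy$
  rot[1] = zwxvxy$y
  rot[2] = wxvxy$yz
  rot[3] = xvxy$yzw
  rot[4] = vxy$yzwx
  rot[5] = xy$yzwxv
  rot[6] = y$yzwxvx
  rot[7] = $yzwxvxy
Sorted (with $ < everything):
  sorted[0] = $yzwxvxy  (last char: 'y')
  sorted[1] = vxy$yzwx  (last char: 'x')
  sorted[2] = wxvxy$yz  (last char: 'z')
  sorted[3] = xvxy$yzw  (last char: 'w')
  sorted[4] = xy$yzwxv  (last char: 'v')
  sorted[5] = y$yzwxvx  (last char: 'x')
  sorted[6] = yzwxvxy$  (last char: '$')
  sorted[7] = zwxvxy$y  (last char: 'y')
Last column: yxzwvx$y
Original string S is at sorted index 6

Answer: yxzwvx$y
6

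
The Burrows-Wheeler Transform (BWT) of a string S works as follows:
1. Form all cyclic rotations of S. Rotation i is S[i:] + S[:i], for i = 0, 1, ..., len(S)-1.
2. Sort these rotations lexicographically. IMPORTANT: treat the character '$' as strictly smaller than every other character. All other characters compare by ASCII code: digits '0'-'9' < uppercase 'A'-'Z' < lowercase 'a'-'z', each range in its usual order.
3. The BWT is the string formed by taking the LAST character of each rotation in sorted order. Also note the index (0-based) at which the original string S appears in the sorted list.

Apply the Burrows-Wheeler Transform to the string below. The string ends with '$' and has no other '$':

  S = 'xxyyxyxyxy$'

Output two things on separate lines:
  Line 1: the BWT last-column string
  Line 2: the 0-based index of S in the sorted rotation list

All 11 rotations (rotation i = S[i:]+S[:i]):
  rot[0] = xxyyxyxyxy$
  rot[1] = xyyxyxyxy$x
  rot[2] = yyxyxyxy$xx
  rot[3] = yxyxyxy$xxy
  rot[4] = xyxyxy$xxyy
  rot[5] = yxyxy$xxyyx
  rot[6] = xyxy$xxyyxy
  rot[7] = yxy$xxyyxyx
  rot[8] = xy$xxyyxyxy
  rot[9] = y$xxyyxyxyx
  rot[10] = $xxyyxyxyxy
Sorted (with $ < everything):
  sorted[0] = $xxyyxyxyxy  (last char: 'y')
  sorted[1] = xxyyxyxyxy$  (last char: '$')
  sorted[2] = xy$xxyyxyxy  (last char: 'y')
  sorted[3] = xyxy$xxyyxy  (last char: 'y')
  sorted[4] = xyxyxy$xxyy  (last char: 'y')
  sorted[5] = xyyxyxyxy$x  (last char: 'x')
  sorted[6] = y$xxyyxyxyx  (last char: 'x')
  sorted[7] = yxy$xxyyxyx  (last char: 'x')
  sorted[8] = yxyxy$xxyyx  (last char: 'x')
  sorted[9] = yxyxyxy$xxy  (last char: 'y')
  sorted[10] = yyxyxyxy$xx  (last char: 'x')
Last column: y$yyyxxxxyx
Original string S is at sorted index 1

Answer: y$yyyxxxxyx
1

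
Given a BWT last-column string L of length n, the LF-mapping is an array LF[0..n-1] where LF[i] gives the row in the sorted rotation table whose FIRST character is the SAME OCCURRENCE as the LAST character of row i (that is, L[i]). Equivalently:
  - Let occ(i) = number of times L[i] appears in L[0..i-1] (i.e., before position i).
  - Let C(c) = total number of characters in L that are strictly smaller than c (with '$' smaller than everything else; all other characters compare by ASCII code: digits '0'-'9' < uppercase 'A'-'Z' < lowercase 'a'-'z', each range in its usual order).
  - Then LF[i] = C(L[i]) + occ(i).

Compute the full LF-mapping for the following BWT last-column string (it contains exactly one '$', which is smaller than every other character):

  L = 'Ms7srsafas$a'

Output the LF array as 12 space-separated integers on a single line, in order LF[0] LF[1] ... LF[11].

Answer: 2 8 1 9 7 10 3 6 4 11 0 5

Derivation:
Char counts: '$':1, '7':1, 'M':1, 'a':3, 'f':1, 'r':1, 's':4
C (first-col start): C('$')=0, C('7')=1, C('M')=2, C('a')=3, C('f')=6, C('r')=7, C('s')=8
L[0]='M': occ=0, LF[0]=C('M')+0=2+0=2
L[1]='s': occ=0, LF[1]=C('s')+0=8+0=8
L[2]='7': occ=0, LF[2]=C('7')+0=1+0=1
L[3]='s': occ=1, LF[3]=C('s')+1=8+1=9
L[4]='r': occ=0, LF[4]=C('r')+0=7+0=7
L[5]='s': occ=2, LF[5]=C('s')+2=8+2=10
L[6]='a': occ=0, LF[6]=C('a')+0=3+0=3
L[7]='f': occ=0, LF[7]=C('f')+0=6+0=6
L[8]='a': occ=1, LF[8]=C('a')+1=3+1=4
L[9]='s': occ=3, LF[9]=C('s')+3=8+3=11
L[10]='$': occ=0, LF[10]=C('$')+0=0+0=0
L[11]='a': occ=2, LF[11]=C('a')+2=3+2=5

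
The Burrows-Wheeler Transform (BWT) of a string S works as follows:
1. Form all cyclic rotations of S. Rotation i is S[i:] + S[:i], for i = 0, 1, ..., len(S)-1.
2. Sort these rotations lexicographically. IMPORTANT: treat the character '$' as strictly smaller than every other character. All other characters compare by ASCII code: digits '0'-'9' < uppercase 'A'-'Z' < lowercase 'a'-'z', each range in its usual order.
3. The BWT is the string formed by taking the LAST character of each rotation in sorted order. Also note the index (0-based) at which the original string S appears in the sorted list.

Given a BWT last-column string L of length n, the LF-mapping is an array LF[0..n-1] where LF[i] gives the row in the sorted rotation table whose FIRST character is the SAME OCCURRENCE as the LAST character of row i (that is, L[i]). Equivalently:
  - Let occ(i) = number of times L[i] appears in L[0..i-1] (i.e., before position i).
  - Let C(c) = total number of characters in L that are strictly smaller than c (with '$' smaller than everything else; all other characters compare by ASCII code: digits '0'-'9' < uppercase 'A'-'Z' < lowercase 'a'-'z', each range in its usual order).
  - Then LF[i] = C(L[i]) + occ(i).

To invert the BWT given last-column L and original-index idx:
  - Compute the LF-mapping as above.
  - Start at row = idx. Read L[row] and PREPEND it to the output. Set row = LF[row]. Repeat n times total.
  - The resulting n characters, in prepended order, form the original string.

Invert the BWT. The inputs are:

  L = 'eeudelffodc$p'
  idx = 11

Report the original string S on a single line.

LF mapping: 4 5 12 2 6 9 7 8 10 3 1 0 11
Walk LF starting at row 11, prepending L[row]:
  step 1: row=11, L[11]='$', prepend. Next row=LF[11]=0
  step 2: row=0, L[0]='e', prepend. Next row=LF[0]=4
  step 3: row=4, L[4]='e', prepend. Next row=LF[4]=6
  step 4: row=6, L[6]='f', prepend. Next row=LF[6]=7
  step 5: row=7, L[7]='f', prepend. Next row=LF[7]=8
  step 6: row=8, L[8]='o', prepend. Next row=LF[8]=10
  step 7: row=10, L[10]='c', prepend. Next row=LF[10]=1
  step 8: row=1, L[1]='e', prepend. Next row=LF[1]=5
  step 9: row=5, L[5]='l', prepend. Next row=LF[5]=9
  step 10: row=9, L[9]='d', prepend. Next row=LF[9]=3
  step 11: row=3, L[3]='d', prepend. Next row=LF[3]=2
  step 12: row=2, L[2]='u', prepend. Next row=LF[2]=12
  step 13: row=12, L[12]='p', prepend. Next row=LF[12]=11
Reversed output: puddlecoffee$

Answer: puddlecoffee$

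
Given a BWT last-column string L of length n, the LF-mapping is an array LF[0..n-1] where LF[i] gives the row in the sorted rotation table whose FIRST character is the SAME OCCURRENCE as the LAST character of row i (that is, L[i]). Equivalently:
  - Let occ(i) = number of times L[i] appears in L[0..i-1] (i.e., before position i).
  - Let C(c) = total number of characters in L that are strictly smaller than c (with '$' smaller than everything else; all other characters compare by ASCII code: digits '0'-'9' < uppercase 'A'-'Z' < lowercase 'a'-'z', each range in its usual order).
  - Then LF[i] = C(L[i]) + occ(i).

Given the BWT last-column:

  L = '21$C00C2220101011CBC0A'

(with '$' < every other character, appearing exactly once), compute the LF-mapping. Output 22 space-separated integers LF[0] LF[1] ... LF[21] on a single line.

Char counts: '$':1, '0':6, '1':5, '2':4, 'A':1, 'B':1, 'C':4
C (first-col start): C('$')=0, C('0')=1, C('1')=7, C('2')=12, C('A')=16, C('B')=17, C('C')=18
L[0]='2': occ=0, LF[0]=C('2')+0=12+0=12
L[1]='1': occ=0, LF[1]=C('1')+0=7+0=7
L[2]='$': occ=0, LF[2]=C('$')+0=0+0=0
L[3]='C': occ=0, LF[3]=C('C')+0=18+0=18
L[4]='0': occ=0, LF[4]=C('0')+0=1+0=1
L[5]='0': occ=1, LF[5]=C('0')+1=1+1=2
L[6]='C': occ=1, LF[6]=C('C')+1=18+1=19
L[7]='2': occ=1, LF[7]=C('2')+1=12+1=13
L[8]='2': occ=2, LF[8]=C('2')+2=12+2=14
L[9]='2': occ=3, LF[9]=C('2')+3=12+3=15
L[10]='0': occ=2, LF[10]=C('0')+2=1+2=3
L[11]='1': occ=1, LF[11]=C('1')+1=7+1=8
L[12]='0': occ=3, LF[12]=C('0')+3=1+3=4
L[13]='1': occ=2, LF[13]=C('1')+2=7+2=9
L[14]='0': occ=4, LF[14]=C('0')+4=1+4=5
L[15]='1': occ=3, LF[15]=C('1')+3=7+3=10
L[16]='1': occ=4, LF[16]=C('1')+4=7+4=11
L[17]='C': occ=2, LF[17]=C('C')+2=18+2=20
L[18]='B': occ=0, LF[18]=C('B')+0=17+0=17
L[19]='C': occ=3, LF[19]=C('C')+3=18+3=21
L[20]='0': occ=5, LF[20]=C('0')+5=1+5=6
L[21]='A': occ=0, LF[21]=C('A')+0=16+0=16

Answer: 12 7 0 18 1 2 19 13 14 15 3 8 4 9 5 10 11 20 17 21 6 16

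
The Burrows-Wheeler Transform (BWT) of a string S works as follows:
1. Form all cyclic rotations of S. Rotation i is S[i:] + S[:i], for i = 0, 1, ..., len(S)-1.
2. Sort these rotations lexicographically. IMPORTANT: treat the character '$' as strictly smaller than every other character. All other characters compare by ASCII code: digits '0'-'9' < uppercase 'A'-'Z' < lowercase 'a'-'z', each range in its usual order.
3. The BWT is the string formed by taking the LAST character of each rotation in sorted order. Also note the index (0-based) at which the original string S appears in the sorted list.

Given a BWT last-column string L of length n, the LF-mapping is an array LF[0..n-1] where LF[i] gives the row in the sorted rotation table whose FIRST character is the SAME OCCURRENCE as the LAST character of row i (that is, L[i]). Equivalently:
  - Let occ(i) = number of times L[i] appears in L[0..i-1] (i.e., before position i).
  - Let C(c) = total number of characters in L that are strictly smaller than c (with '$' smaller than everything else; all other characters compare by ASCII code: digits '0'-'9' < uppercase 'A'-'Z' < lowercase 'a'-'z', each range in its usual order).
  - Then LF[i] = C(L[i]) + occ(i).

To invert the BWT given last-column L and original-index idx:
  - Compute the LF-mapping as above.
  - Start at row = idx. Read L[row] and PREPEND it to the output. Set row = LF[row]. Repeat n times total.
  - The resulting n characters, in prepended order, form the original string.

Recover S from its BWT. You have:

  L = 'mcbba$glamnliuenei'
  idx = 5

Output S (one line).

Answer: cabbagemillennium$

Derivation:
LF mapping: 13 5 3 4 1 0 8 11 2 14 15 12 9 17 6 16 7 10
Walk LF starting at row 5, prepending L[row]:
  step 1: row=5, L[5]='$', prepend. Next row=LF[5]=0
  step 2: row=0, L[0]='m', prepend. Next row=LF[0]=13
  step 3: row=13, L[13]='u', prepend. Next row=LF[13]=17
  step 4: row=17, L[17]='i', prepend. Next row=LF[17]=10
  step 5: row=10, L[10]='n', prepend. Next row=LF[10]=15
  step 6: row=15, L[15]='n', prepend. Next row=LF[15]=16
  step 7: row=16, L[16]='e', prepend. Next row=LF[16]=7
  step 8: row=7, L[7]='l', prepend. Next row=LF[7]=11
  step 9: row=11, L[11]='l', prepend. Next row=LF[11]=12
  step 10: row=12, L[12]='i', prepend. Next row=LF[12]=9
  step 11: row=9, L[9]='m', prepend. Next row=LF[9]=14
  step 12: row=14, L[14]='e', prepend. Next row=LF[14]=6
  step 13: row=6, L[6]='g', prepend. Next row=LF[6]=8
  step 14: row=8, L[8]='a', prepend. Next row=LF[8]=2
  step 15: row=2, L[2]='b', prepend. Next row=LF[2]=3
  step 16: row=3, L[3]='b', prepend. Next row=LF[3]=4
  step 17: row=4, L[4]='a', prepend. Next row=LF[4]=1
  step 18: row=1, L[1]='c', prepend. Next row=LF[1]=5
Reversed output: cabbagemillennium$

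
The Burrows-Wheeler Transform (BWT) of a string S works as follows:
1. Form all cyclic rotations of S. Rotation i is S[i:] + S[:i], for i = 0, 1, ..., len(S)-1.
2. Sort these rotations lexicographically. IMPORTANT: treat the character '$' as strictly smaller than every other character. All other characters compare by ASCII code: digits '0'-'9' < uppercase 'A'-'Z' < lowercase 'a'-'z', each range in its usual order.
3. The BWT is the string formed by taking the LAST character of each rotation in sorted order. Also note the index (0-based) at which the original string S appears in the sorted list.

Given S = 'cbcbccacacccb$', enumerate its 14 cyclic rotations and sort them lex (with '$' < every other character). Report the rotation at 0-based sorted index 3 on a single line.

Answer: b$cbcbccacaccc

Derivation:
All 14 rotations (rotation i = S[i:]+S[:i]):
  rot[0] = cbcbccacacccb$
  rot[1] = bcbccacacccb$c
  rot[2] = cbccacacccb$cb
  rot[3] = bccacacccb$cbc
  rot[4] = ccacacccb$cbcb
  rot[5] = cacacccb$cbcbc
  rot[6] = acacccb$cbcbcc
  rot[7] = cacccb$cbcbcca
  rot[8] = acccb$cbcbccac
  rot[9] = cccb$cbcbccaca
  rot[10] = ccb$cbcbccacac
  rot[11] = cb$cbcbccacacc
  rot[12] = b$cbcbccacaccc
  rot[13] = $cbcbccacacccb
Sorted (with $ < everything):
  sorted[0] = $cbcbccacacccb
  sorted[1] = acacccb$cbcbcc
  sorted[2] = acccb$cbcbccac
  sorted[3] = b$cbcbccacaccc
  sorted[4] = bcbccacacccb$c
  sorted[5] = bccacacccb$cbc
  sorted[6] = cacacccb$cbcbc
  sorted[7] = cacccb$cbcbcca
  sorted[8] = cb$cbcbccacacc
  sorted[9] = cbcbccacacccb$
  sorted[10] = cbccacacccb$cb
  sorted[11] = ccacacccb$cbcb
  sorted[12] = ccb$cbcbccacac
  sorted[13] = cccb$cbcbccaca
sorted[3] = b$cbcbccacaccc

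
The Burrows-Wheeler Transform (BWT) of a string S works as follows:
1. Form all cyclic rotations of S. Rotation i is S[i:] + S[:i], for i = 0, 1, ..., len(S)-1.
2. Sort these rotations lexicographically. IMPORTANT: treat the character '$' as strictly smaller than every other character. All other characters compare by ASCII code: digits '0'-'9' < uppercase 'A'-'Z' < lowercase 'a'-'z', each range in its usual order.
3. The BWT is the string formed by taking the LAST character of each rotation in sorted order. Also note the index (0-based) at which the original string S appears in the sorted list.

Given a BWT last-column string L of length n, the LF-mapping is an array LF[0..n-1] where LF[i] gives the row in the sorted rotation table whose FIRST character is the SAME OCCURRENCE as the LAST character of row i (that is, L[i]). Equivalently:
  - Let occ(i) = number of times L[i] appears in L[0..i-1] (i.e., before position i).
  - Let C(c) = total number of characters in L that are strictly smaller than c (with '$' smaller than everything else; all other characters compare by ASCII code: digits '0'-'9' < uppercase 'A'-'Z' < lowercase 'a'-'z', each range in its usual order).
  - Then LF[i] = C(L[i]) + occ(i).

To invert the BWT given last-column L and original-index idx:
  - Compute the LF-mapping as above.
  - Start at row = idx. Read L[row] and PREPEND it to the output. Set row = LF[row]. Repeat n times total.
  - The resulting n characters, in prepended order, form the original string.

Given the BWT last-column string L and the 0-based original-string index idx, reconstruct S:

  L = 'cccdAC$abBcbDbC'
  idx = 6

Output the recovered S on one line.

Answer: abbcACdCDcBbcc$

Derivation:
LF mapping: 10 11 12 14 1 3 0 6 7 2 13 8 5 9 4
Walk LF starting at row 6, prepending L[row]:
  step 1: row=6, L[6]='$', prepend. Next row=LF[6]=0
  step 2: row=0, L[0]='c', prepend. Next row=LF[0]=10
  step 3: row=10, L[10]='c', prepend. Next row=LF[10]=13
  step 4: row=13, L[13]='b', prepend. Next row=LF[13]=9
  step 5: row=9, L[9]='B', prepend. Next row=LF[9]=2
  step 6: row=2, L[2]='c', prepend. Next row=LF[2]=12
  step 7: row=12, L[12]='D', prepend. Next row=LF[12]=5
  step 8: row=5, L[5]='C', prepend. Next row=LF[5]=3
  step 9: row=3, L[3]='d', prepend. Next row=LF[3]=14
  step 10: row=14, L[14]='C', prepend. Next row=LF[14]=4
  step 11: row=4, L[4]='A', prepend. Next row=LF[4]=1
  step 12: row=1, L[1]='c', prepend. Next row=LF[1]=11
  step 13: row=11, L[11]='b', prepend. Next row=LF[11]=8
  step 14: row=8, L[8]='b', prepend. Next row=LF[8]=7
  step 15: row=7, L[7]='a', prepend. Next row=LF[7]=6
Reversed output: abbcACdCDcBbcc$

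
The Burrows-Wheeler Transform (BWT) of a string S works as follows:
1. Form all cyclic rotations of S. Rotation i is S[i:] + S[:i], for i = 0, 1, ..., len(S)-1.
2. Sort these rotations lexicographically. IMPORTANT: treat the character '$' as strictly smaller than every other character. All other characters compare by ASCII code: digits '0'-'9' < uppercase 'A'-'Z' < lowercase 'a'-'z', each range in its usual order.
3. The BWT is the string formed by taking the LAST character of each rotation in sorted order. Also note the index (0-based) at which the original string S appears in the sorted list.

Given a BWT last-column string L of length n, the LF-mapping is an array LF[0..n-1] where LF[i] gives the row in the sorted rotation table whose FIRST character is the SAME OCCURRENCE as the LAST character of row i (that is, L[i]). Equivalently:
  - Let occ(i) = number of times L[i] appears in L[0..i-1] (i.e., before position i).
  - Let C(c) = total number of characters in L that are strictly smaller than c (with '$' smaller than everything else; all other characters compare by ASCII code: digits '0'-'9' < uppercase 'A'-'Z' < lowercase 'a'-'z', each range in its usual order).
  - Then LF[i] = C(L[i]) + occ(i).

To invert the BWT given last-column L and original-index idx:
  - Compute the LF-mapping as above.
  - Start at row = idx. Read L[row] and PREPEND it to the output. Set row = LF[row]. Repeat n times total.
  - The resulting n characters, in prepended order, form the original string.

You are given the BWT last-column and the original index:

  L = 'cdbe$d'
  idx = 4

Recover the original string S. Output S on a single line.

Answer: dedbc$

Derivation:
LF mapping: 2 3 1 5 0 4
Walk LF starting at row 4, prepending L[row]:
  step 1: row=4, L[4]='$', prepend. Next row=LF[4]=0
  step 2: row=0, L[0]='c', prepend. Next row=LF[0]=2
  step 3: row=2, L[2]='b', prepend. Next row=LF[2]=1
  step 4: row=1, L[1]='d', prepend. Next row=LF[1]=3
  step 5: row=3, L[3]='e', prepend. Next row=LF[3]=5
  step 6: row=5, L[5]='d', prepend. Next row=LF[5]=4
Reversed output: dedbc$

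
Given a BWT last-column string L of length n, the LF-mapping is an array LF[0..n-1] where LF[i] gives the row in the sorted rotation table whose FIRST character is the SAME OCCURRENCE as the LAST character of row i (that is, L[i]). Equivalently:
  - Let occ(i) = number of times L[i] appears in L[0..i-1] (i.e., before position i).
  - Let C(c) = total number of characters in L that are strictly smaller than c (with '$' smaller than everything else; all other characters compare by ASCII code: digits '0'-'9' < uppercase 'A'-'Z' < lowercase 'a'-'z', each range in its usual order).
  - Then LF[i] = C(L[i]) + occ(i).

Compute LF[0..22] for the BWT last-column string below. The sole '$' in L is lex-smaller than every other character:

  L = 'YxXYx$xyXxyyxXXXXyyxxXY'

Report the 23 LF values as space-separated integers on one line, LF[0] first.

Answer: 8 11 1 9 12 0 13 18 2 14 19 20 15 3 4 5 6 21 22 16 17 7 10

Derivation:
Char counts: '$':1, 'X':7, 'Y':3, 'x':7, 'y':5
C (first-col start): C('$')=0, C('X')=1, C('Y')=8, C('x')=11, C('y')=18
L[0]='Y': occ=0, LF[0]=C('Y')+0=8+0=8
L[1]='x': occ=0, LF[1]=C('x')+0=11+0=11
L[2]='X': occ=0, LF[2]=C('X')+0=1+0=1
L[3]='Y': occ=1, LF[3]=C('Y')+1=8+1=9
L[4]='x': occ=1, LF[4]=C('x')+1=11+1=12
L[5]='$': occ=0, LF[5]=C('$')+0=0+0=0
L[6]='x': occ=2, LF[6]=C('x')+2=11+2=13
L[7]='y': occ=0, LF[7]=C('y')+0=18+0=18
L[8]='X': occ=1, LF[8]=C('X')+1=1+1=2
L[9]='x': occ=3, LF[9]=C('x')+3=11+3=14
L[10]='y': occ=1, LF[10]=C('y')+1=18+1=19
L[11]='y': occ=2, LF[11]=C('y')+2=18+2=20
L[12]='x': occ=4, LF[12]=C('x')+4=11+4=15
L[13]='X': occ=2, LF[13]=C('X')+2=1+2=3
L[14]='X': occ=3, LF[14]=C('X')+3=1+3=4
L[15]='X': occ=4, LF[15]=C('X')+4=1+4=5
L[16]='X': occ=5, LF[16]=C('X')+5=1+5=6
L[17]='y': occ=3, LF[17]=C('y')+3=18+3=21
L[18]='y': occ=4, LF[18]=C('y')+4=18+4=22
L[19]='x': occ=5, LF[19]=C('x')+5=11+5=16
L[20]='x': occ=6, LF[20]=C('x')+6=11+6=17
L[21]='X': occ=6, LF[21]=C('X')+6=1+6=7
L[22]='Y': occ=2, LF[22]=C('Y')+2=8+2=10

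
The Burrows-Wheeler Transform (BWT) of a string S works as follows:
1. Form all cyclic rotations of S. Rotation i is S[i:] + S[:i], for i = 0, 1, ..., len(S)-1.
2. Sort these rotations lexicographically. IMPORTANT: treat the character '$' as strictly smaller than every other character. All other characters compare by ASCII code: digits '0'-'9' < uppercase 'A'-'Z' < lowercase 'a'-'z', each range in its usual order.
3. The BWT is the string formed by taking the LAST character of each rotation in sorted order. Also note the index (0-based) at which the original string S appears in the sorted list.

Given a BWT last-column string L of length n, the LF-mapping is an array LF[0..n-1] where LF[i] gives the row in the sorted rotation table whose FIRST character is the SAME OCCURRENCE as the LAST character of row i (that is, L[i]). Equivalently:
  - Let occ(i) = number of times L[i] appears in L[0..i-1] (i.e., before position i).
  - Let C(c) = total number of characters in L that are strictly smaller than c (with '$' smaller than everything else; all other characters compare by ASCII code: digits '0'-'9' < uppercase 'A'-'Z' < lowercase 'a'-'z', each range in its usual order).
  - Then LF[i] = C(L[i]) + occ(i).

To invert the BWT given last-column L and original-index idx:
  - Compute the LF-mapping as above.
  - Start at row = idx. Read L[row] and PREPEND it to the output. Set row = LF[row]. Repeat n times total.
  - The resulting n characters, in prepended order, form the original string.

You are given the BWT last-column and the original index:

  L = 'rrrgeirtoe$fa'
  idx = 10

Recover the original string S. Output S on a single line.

LF mapping: 8 9 10 5 2 6 11 12 7 3 0 4 1
Walk LF starting at row 10, prepending L[row]:
  step 1: row=10, L[10]='$', prepend. Next row=LF[10]=0
  step 2: row=0, L[0]='r', prepend. Next row=LF[0]=8
  step 3: row=8, L[8]='o', prepend. Next row=LF[8]=7
  step 4: row=7, L[7]='t', prepend. Next row=LF[7]=12
  step 5: row=12, L[12]='a', prepend. Next row=LF[12]=1
  step 6: row=1, L[1]='r', prepend. Next row=LF[1]=9
  step 7: row=9, L[9]='e', prepend. Next row=LF[9]=3
  step 8: row=3, L[3]='g', prepend. Next row=LF[3]=5
  step 9: row=5, L[5]='i', prepend. Next row=LF[5]=6
  step 10: row=6, L[6]='r', prepend. Next row=LF[6]=11
  step 11: row=11, L[11]='f', prepend. Next row=LF[11]=4
  step 12: row=4, L[4]='e', prepend. Next row=LF[4]=2
  step 13: row=2, L[2]='r', prepend. Next row=LF[2]=10
Reversed output: refrigerator$

Answer: refrigerator$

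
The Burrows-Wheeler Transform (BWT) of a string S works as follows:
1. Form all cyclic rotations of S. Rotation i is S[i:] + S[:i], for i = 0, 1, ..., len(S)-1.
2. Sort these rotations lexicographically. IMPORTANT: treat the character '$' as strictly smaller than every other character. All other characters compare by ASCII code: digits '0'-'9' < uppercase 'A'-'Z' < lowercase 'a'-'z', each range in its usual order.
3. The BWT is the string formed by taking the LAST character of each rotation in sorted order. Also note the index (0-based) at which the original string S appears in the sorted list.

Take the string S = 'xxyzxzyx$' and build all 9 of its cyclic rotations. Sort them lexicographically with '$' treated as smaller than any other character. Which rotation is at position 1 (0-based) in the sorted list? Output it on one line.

All 9 rotations (rotation i = S[i:]+S[:i]):
  rot[0] = xxyzxzyx$
  rot[1] = xyzxzyx$x
  rot[2] = yzxzyx$xx
  rot[3] = zxzyx$xxy
  rot[4] = xzyx$xxyz
  rot[5] = zyx$xxyzx
  rot[6] = yx$xxyzxz
  rot[7] = x$xxyzxzy
  rot[8] = $xxyzxzyx
Sorted (with $ < everything):
  sorted[0] = $xxyzxzyx
  sorted[1] = x$xxyzxzy
  sorted[2] = xxyzxzyx$
  sorted[3] = xyzxzyx$x
  sorted[4] = xzyx$xxyz
  sorted[5] = yx$xxyzxz
  sorted[6] = yzxzyx$xx
  sorted[7] = zxzyx$xxy
  sorted[8] = zyx$xxyzx
sorted[1] = x$xxyzxzy

Answer: x$xxyzxzy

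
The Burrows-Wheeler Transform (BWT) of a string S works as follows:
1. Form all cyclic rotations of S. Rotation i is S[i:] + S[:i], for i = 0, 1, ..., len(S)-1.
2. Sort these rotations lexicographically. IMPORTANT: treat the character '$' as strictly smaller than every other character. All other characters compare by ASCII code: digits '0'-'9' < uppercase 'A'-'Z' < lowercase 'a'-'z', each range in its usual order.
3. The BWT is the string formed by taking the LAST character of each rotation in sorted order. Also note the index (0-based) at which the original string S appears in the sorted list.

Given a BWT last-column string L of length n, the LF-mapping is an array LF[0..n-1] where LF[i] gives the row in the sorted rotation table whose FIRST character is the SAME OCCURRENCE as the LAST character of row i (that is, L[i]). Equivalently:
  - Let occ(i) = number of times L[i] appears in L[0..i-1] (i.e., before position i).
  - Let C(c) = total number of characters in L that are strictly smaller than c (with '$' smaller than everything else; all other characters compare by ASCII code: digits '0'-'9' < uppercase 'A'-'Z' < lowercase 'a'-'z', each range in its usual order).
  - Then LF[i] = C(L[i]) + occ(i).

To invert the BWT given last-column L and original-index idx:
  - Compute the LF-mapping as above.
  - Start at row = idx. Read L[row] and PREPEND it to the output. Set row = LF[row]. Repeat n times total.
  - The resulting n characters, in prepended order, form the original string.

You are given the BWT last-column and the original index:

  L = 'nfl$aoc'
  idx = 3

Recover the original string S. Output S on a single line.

LF mapping: 5 3 4 0 1 6 2
Walk LF starting at row 3, prepending L[row]:
  step 1: row=3, L[3]='$', prepend. Next row=LF[3]=0
  step 2: row=0, L[0]='n', prepend. Next row=LF[0]=5
  step 3: row=5, L[5]='o', prepend. Next row=LF[5]=6
  step 4: row=6, L[6]='c', prepend. Next row=LF[6]=2
  step 5: row=2, L[2]='l', prepend. Next row=LF[2]=4
  step 6: row=4, L[4]='a', prepend. Next row=LF[4]=1
  step 7: row=1, L[1]='f', prepend. Next row=LF[1]=3
Reversed output: falcon$

Answer: falcon$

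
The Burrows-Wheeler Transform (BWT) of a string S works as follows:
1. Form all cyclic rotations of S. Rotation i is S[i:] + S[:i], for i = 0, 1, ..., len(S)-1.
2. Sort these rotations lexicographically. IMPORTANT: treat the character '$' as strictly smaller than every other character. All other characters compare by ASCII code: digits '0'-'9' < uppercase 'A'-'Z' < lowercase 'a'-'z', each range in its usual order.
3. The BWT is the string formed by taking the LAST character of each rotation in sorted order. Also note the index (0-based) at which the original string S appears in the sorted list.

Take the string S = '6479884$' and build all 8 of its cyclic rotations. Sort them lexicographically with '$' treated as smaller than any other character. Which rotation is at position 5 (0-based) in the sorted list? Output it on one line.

All 8 rotations (rotation i = S[i:]+S[:i]):
  rot[0] = 6479884$
  rot[1] = 479884$6
  rot[2] = 79884$64
  rot[3] = 9884$647
  rot[4] = 884$6479
  rot[5] = 84$64798
  rot[6] = 4$647988
  rot[7] = $6479884
Sorted (with $ < everything):
  sorted[0] = $6479884
  sorted[1] = 4$647988
  sorted[2] = 479884$6
  sorted[3] = 6479884$
  sorted[4] = 79884$64
  sorted[5] = 84$64798
  sorted[6] = 884$6479
  sorted[7] = 9884$647
sorted[5] = 84$64798

Answer: 84$64798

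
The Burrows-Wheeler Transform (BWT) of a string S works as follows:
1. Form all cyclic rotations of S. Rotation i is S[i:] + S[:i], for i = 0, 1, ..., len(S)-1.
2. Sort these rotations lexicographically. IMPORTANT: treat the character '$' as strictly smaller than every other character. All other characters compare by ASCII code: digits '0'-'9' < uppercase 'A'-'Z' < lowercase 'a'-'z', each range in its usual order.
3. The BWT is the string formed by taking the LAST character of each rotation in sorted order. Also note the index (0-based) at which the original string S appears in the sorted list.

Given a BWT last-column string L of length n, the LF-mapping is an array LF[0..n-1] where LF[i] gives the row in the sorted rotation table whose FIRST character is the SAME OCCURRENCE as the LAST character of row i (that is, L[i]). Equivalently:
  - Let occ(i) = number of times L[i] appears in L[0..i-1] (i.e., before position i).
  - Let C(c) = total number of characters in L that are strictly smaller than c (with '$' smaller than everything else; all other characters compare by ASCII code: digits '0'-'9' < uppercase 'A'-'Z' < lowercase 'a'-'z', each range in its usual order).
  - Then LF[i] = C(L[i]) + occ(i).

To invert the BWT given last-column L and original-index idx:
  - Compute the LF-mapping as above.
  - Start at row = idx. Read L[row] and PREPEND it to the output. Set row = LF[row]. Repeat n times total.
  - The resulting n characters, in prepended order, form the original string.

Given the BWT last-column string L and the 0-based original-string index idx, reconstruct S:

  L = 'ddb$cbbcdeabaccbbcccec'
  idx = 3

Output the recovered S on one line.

LF mapping: 17 18 3 0 9 4 5 10 19 20 1 6 2 11 12 7 8 13 14 15 21 16
Walk LF starting at row 3, prepending L[row]:
  step 1: row=3, L[3]='$', prepend. Next row=LF[3]=0
  step 2: row=0, L[0]='d', prepend. Next row=LF[0]=17
  step 3: row=17, L[17]='c', prepend. Next row=LF[17]=13
  step 4: row=13, L[13]='c', prepend. Next row=LF[13]=11
  step 5: row=11, L[11]='b', prepend. Next row=LF[11]=6
  step 6: row=6, L[6]='b', prepend. Next row=LF[6]=5
  step 7: row=5, L[5]='b', prepend. Next row=LF[5]=4
  step 8: row=4, L[4]='c', prepend. Next row=LF[4]=9
  step 9: row=9, L[9]='e', prepend. Next row=LF[9]=20
  step 10: row=20, L[20]='e', prepend. Next row=LF[20]=21
  step 11: row=21, L[21]='c', prepend. Next row=LF[21]=16
  step 12: row=16, L[16]='b', prepend. Next row=LF[16]=8
  step 13: row=8, L[8]='d', prepend. Next row=LF[8]=19
  step 14: row=19, L[19]='c', prepend. Next row=LF[19]=15
  step 15: row=15, L[15]='b', prepend. Next row=LF[15]=7
  step 16: row=7, L[7]='c', prepend. Next row=LF[7]=10
  step 17: row=10, L[10]='a', prepend. Next row=LF[10]=1
  step 18: row=1, L[1]='d', prepend. Next row=LF[1]=18
  step 19: row=18, L[18]='c', prepend. Next row=LF[18]=14
  step 20: row=14, L[14]='c', prepend. Next row=LF[14]=12
  step 21: row=12, L[12]='a', prepend. Next row=LF[12]=2
  step 22: row=2, L[2]='b', prepend. Next row=LF[2]=3
Reversed output: baccdacbcdbceecbbbccd$

Answer: baccdacbcdbceecbbbccd$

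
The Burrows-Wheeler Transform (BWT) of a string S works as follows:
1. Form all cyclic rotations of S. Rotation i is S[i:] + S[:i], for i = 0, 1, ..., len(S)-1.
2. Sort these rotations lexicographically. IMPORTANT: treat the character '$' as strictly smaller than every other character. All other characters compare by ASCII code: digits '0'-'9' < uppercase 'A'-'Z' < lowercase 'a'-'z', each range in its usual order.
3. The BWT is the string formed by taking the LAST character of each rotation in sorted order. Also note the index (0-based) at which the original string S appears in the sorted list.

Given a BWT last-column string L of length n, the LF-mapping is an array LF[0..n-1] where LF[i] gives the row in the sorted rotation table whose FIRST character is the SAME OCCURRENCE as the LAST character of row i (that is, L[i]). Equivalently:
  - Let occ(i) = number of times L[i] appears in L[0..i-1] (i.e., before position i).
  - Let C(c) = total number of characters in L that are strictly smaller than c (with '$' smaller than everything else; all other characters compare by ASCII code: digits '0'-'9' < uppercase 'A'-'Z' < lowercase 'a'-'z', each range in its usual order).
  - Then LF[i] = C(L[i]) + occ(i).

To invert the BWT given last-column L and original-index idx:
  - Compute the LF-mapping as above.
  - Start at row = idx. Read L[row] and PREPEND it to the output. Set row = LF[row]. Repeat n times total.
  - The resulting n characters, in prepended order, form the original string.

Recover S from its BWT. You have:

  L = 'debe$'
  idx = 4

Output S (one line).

Answer: eebd$

Derivation:
LF mapping: 2 3 1 4 0
Walk LF starting at row 4, prepending L[row]:
  step 1: row=4, L[4]='$', prepend. Next row=LF[4]=0
  step 2: row=0, L[0]='d', prepend. Next row=LF[0]=2
  step 3: row=2, L[2]='b', prepend. Next row=LF[2]=1
  step 4: row=1, L[1]='e', prepend. Next row=LF[1]=3
  step 5: row=3, L[3]='e', prepend. Next row=LF[3]=4
Reversed output: eebd$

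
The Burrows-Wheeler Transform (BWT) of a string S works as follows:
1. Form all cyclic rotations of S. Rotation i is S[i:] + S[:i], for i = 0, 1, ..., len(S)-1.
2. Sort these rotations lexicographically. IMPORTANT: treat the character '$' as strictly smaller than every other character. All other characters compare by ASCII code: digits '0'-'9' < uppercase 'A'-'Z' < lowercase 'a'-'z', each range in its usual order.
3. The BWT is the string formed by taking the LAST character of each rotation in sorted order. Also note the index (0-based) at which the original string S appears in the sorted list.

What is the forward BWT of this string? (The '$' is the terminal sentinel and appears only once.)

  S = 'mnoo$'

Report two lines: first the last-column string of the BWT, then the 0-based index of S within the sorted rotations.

All 5 rotations (rotation i = S[i:]+S[:i]):
  rot[0] = mnoo$
  rot[1] = noo$m
  rot[2] = oo$mn
  rot[3] = o$mno
  rot[4] = $mnoo
Sorted (with $ < everything):
  sorted[0] = $mnoo  (last char: 'o')
  sorted[1] = mnoo$  (last char: '$')
  sorted[2] = noo$m  (last char: 'm')
  sorted[3] = o$mno  (last char: 'o')
  sorted[4] = oo$mn  (last char: 'n')
Last column: o$mon
Original string S is at sorted index 1

Answer: o$mon
1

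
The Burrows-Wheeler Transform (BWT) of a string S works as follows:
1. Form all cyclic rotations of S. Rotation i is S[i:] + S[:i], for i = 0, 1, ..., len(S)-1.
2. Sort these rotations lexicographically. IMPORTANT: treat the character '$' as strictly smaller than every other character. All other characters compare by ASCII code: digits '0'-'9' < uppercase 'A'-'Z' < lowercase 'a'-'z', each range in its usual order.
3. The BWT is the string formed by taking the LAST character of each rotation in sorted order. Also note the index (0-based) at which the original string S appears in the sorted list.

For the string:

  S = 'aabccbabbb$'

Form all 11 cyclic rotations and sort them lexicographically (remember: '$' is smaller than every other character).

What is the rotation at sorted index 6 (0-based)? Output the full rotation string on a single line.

All 11 rotations (rotation i = S[i:]+S[:i]):
  rot[0] = aabccbabbb$
  rot[1] = abccbabbb$a
  rot[2] = bccbabbb$aa
  rot[3] = ccbabbb$aab
  rot[4] = cbabbb$aabc
  rot[5] = babbb$aabcc
  rot[6] = abbb$aabccb
  rot[7] = bbb$aabccba
  rot[8] = bb$aabccbab
  rot[9] = b$aabccbabb
  rot[10] = $aabccbabbb
Sorted (with $ < everything):
  sorted[0] = $aabccbabbb
  sorted[1] = aabccbabbb$
  sorted[2] = abbb$aabccb
  sorted[3] = abccbabbb$a
  sorted[4] = b$aabccbabb
  sorted[5] = babbb$aabcc
  sorted[6] = bb$aabccbab
  sorted[7] = bbb$aabccba
  sorted[8] = bccbabbb$aa
  sorted[9] = cbabbb$aabc
  sorted[10] = ccbabbb$aab
sorted[6] = bb$aabccbab

Answer: bb$aabccbab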